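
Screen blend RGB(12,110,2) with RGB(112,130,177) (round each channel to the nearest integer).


Screen: C = 255 - (255-A)×(255-B)/255, rounded to nearest integer
R: 255 - (255-12)×(255-112)/255 = 255 - 34749/255 ≈ 255 - 136.271 = 118.729 → 119
G: 255 - (255-110)×(255-130)/255 = 255 - 18125/255 ≈ 255 - 71.078 = 183.922 → 184
B: 255 - (255-2)×(255-177)/255 = 255 - 19734/255 ≈ 255 - 77.388 = 177.612 → 178
= RGB(119, 184, 178)


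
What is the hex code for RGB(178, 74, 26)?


R = 178 → B2 (hex)
G = 74 → 4A (hex)
B = 26 → 1A (hex)
Hex = #B24A1A


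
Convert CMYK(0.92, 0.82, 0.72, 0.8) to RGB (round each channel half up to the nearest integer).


R = 255 × (1-C) × (1-K) = 255 × 0.08 × 0.20 = 4.08 → 4
G = 255 × (1-M) × (1-K) = 255 × 0.18 × 0.20 = 9.18 → 9
B = 255 × (1-Y) × (1-K) = 255 × 0.28 × 0.20 = 14.28 → 14
= RGB(4, 9, 14)


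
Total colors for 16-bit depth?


Colors = 2^bits = 2^16
= 65,536 colors


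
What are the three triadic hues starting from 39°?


Triadic: equally spaced at 120° intervals
H1 = 39°
H2 = (39 + 120) mod 360 = 159°
H3 = (39 + 240) mod 360 = 279°
Triadic = 39°, 159°, 279°


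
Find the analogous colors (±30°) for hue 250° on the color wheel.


Base hue: 250°
Left analog: (250 - 30) mod 360 = 220°
Right analog: (250 + 30) mod 360 = 280°
Analogous hues = 220° and 280°


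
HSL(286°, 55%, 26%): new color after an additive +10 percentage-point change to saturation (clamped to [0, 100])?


Original S = 55%
Adjustment = +10 percentage points
New S = 55 + (10) = 65
Clamp to [0, 100] → 65
= HSL(286°, 65%, 26%)


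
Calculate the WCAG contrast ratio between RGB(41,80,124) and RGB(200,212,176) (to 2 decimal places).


Linearize each sRGB channel c=v/255: c/12.92 if c ≤ 0.04045 else ((c+0.055)/1.055)^2.4
L = 0.2126×R_lin + 0.7152×G_lin + 0.0722×B_lin
Color 1 (41,80,124):
  R=41: 41/255≈0.1608 > 0.04045 → ((0.1608+0.055)/1.055)^2.4 ≈ 0.02217
  G=80: 80/255≈0.3137 > 0.04045 → ((0.3137+0.055)/1.055)^2.4 ≈ 0.08022
  B=124: 124/255≈0.4863 > 0.04045 → ((0.4863+0.055)/1.055)^2.4 ≈ 0.20156
  L1 = 0.2126×0.02217 + 0.7152×0.08022 + 0.0722×0.20156 ≈ 0.07664
Color 2 (200,212,176):
  R=200: 200/255≈0.7843 > 0.04045 → ((0.7843+0.055)/1.055)^2.4 ≈ 0.57758
  G=212: 212/255≈0.8314 > 0.04045 → ((0.8314+0.055)/1.055)^2.4 ≈ 0.65837
  B=176: 176/255≈0.6902 > 0.04045 → ((0.6902+0.055)/1.055)^2.4 ≈ 0.43415
  L2 = 0.2126×0.57758 + 0.7152×0.65837 + 0.0722×0.43415 ≈ 0.62501
Lighter = 0.62501, Darker = 0.07664
Ratio = (L_lighter + 0.05) / (L_darker + 0.05)
Ratio = (0.62501 + 0.05) / (0.07664 + 0.05) = 0.67501 / 0.12664 ≈ 5.3302
Ratio ≈ 5.33:1


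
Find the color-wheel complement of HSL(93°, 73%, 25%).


Complement = opposite side of color wheel = hue + 180°
H' = (93 + 180) mod 360 = 273°
S and L unchanged.
= HSL(273°, 73%, 25%)


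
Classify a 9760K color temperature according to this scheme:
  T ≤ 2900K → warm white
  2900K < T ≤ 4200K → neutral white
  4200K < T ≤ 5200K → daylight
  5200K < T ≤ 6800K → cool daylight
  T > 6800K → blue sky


Temperature: 9760K
9760K > 6800K → blue sky
Classification: blue sky


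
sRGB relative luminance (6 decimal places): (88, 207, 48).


Linearize each channel (sRGB transfer function): c = v/255; c_lin = c/12.92 if c ≤ 0.04045, else ((c+0.055)/1.055)^2.4
  R: 88/255 ≈ 0.345098 > 0.04045 → ((0.345098+0.055)/1.055)^2.4 ≈ 0.097587
  G: 207/255 ≈ 0.811765 > 0.04045 → ((0.811765+0.055)/1.055)^2.4 ≈ 0.623960
  B: 48/255 ≈ 0.188235 > 0.04045 → ((0.188235+0.055)/1.055)^2.4 ≈ 0.029557
R_lin = 0.097587, G_lin = 0.623960, B_lin = 0.029557
L = 0.2126×R + 0.7152×G + 0.0722×B
L = 0.2126×0.097587 + 0.7152×0.623960 + 0.0722×0.029557
L ≈ 0.469138


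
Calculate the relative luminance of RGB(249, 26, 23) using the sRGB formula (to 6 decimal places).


Linearize each channel (sRGB transfer function): c = v/255; c_lin = c/12.92 if c ≤ 0.04045, else ((c+0.055)/1.055)^2.4
  R: 249/255 ≈ 0.976471 > 0.04045 → ((0.976471+0.055)/1.055)^2.4 ≈ 0.947307
  G: 26/255 ≈ 0.101961 > 0.04045 → ((0.101961+0.055)/1.055)^2.4 ≈ 0.010330
  B: 23/255 ≈ 0.090196 > 0.04045 → ((0.090196+0.055)/1.055)^2.4 ≈ 0.008568
R_lin = 0.947307, G_lin = 0.010330, B_lin = 0.008568
L = 0.2126×R + 0.7152×G + 0.0722×B
L = 0.2126×0.947307 + 0.7152×0.010330 + 0.0722×0.008568
L ≈ 0.209404


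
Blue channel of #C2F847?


Color: #C2F847
R = C2 = 194
G = F8 = 248
B = 47 = 71
Blue = 71


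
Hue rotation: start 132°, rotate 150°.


New hue = (H + rotation) mod 360
New hue = (132 + 150) mod 360
= 282 mod 360
= 282°


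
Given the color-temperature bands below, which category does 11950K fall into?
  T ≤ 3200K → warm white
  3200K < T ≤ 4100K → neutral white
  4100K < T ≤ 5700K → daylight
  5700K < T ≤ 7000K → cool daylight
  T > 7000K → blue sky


Temperature: 11950K
11950K > 7000K → blue sky
Classification: blue sky


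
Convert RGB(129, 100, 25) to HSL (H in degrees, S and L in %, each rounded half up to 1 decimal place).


Normalize: R'=129/255≈0.5059, G'=100/255≈0.3922, B'=25/255≈0.0980
Max=129/255, Min=25/255, Δ=Max-Min=104/255
L = (Max+Min)/2 = (129+25)/510 = 154/510 = 0.30196… → L = 30.2%
L ≤ 0.5 → S = Δ/(Max+Min) = 104/(129+25) = 104/154 = 0.67532… → S = 67.5%
(the 1/255 factors cancel in S and H, so raw channel differences can be used)
Max is R' → H = 60 × (((G-B)/Δ) mod 6) = 60 × (((100-25)/104) mod 6)
  75/104 = 0.7211…
  H = 60 × 0.7211… = 43.269…° → H = 43.3°
= HSL(43.3°, 67.5%, 30.2%)


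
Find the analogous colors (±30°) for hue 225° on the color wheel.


Base hue: 225°
Left analog: (225 - 30) mod 360 = 195°
Right analog: (225 + 30) mod 360 = 255°
Analogous hues = 195° and 255°


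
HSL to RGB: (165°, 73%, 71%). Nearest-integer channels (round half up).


H=165°, S=0.73, L=0.71
C = (1-|2L-1|)×S = (1-|0.42|)×0.73 = 0.4234
H' = H/60 = 165/60 ≈ 2.7500; X = C×(1-|H' mod 2 - 1|) = 0.31755
m = L - C/2 = 0.71 - 0.2117 = 0.4983
Sector ⌊H'⌋ = 2 → (R',G',B') = (0.0, 0.4234, 0.31755)
RGB = ((R'+m)×255, (G'+m)×255, (B'+m)×255) = (127.0665, 235.0335, 208.04175)
Round half up → RGB(127, 235, 208)


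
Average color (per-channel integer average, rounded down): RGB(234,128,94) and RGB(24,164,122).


Midpoint: each channel = ⌊(C₁+C₂)/2⌋
R: ⌊(234+24)/2⌋ = 129
G: ⌊(128+164)/2⌋ = 146
B: ⌊(94+122)/2⌋ = 108
= RGB(129, 146, 108)


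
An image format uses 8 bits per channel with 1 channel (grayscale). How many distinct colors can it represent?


Total bits = 8 bits/channel × 1 channels = 8 bits
Distinct colors = 2^8
= 256 colors


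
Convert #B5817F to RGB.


B5 → 181 (R)
81 → 129 (G)
7F → 127 (B)
= RGB(181, 129, 127)


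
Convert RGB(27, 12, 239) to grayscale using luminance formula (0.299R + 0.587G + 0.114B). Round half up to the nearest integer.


Gray = 0.299×R + 0.587×G + 0.114×B
Gray = 0.299×27 + 0.587×12 + 0.114×239
Gray = 8.073 + 7.044 + 27.246
Gray = 42.363 → round half up → 42
Gray = 42


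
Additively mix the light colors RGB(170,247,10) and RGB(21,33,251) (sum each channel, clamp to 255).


Additive: each channel = min(255, C₁+C₂)
R: 170+21 = 191 → 191
G: 247+33 = 280 → 255
B: 10+251 = 261 → 255
= RGB(191, 255, 255)


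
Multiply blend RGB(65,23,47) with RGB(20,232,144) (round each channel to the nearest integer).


Multiply: C = A×B/255, rounded to nearest integer
R: 65×20/255 = 1300/255 ≈ 5.098 → 5
G: 23×232/255 = 5336/255 ≈ 20.925 → 21
B: 47×144/255 = 6768/255 ≈ 26.541 → 27
= RGB(5, 21, 27)


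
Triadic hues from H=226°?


Triadic: equally spaced at 120° intervals
H1 = 226°
H2 = (226 + 120) mod 360 = 346°
H3 = (226 + 240) mod 360 = 106°
Triadic = 226°, 346°, 106°


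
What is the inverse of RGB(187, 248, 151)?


Invert: (255-R, 255-G, 255-B)
R: 255-187 = 68
G: 255-248 = 7
B: 255-151 = 104
= RGB(68, 7, 104)


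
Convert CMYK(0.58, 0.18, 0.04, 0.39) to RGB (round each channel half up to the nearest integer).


R = 255 × (1-C) × (1-K) = 255 × 0.42 × 0.61 = 65.331 → 65
G = 255 × (1-M) × (1-K) = 255 × 0.82 × 0.61 = 127.551 → 128
B = 255 × (1-Y) × (1-K) = 255 × 0.96 × 0.61 = 149.328 → 149
= RGB(65, 128, 149)


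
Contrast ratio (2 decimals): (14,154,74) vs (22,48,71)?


Linearize each sRGB channel c=v/255: c/12.92 if c ≤ 0.04045 else ((c+0.055)/1.055)^2.4
L = 0.2126×R_lin + 0.7152×G_lin + 0.0722×B_lin
Color 1 (14,154,74):
  R=14: 14/255≈0.0549 > 0.04045 → ((0.0549+0.055)/1.055)^2.4 ≈ 0.00439
  G=154: 154/255≈0.6039 > 0.04045 → ((0.6039+0.055)/1.055)^2.4 ≈ 0.32314
  B=74: 74/255≈0.2902 > 0.04045 → ((0.2902+0.055)/1.055)^2.4 ≈ 0.06848
  L1 = 0.2126×0.00439 + 0.7152×0.32314 + 0.0722×0.06848 ≈ 0.23699
Color 2 (22,48,71):
  R=22: 22/255≈0.0863 > 0.04045 → ((0.0863+0.055)/1.055)^2.4 ≈ 0.00802
  G=48: 48/255≈0.1882 > 0.04045 → ((0.1882+0.055)/1.055)^2.4 ≈ 0.02956
  B=71: 71/255≈0.2784 > 0.04045 → ((0.2784+0.055)/1.055)^2.4 ≈ 0.06301
  L2 = 0.2126×0.00802 + 0.7152×0.02956 + 0.0722×0.06301 ≈ 0.02739
Lighter = 0.23699, Darker = 0.02739
Ratio = (L_lighter + 0.05) / (L_darker + 0.05)
Ratio = (0.23699 + 0.05) / (0.02739 + 0.05) = 0.28699 / 0.07739 ≈ 3.7082
Ratio ≈ 3.71:1


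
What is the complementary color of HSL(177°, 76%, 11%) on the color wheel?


Complement = opposite side of color wheel = hue + 180°
H' = (177 + 180) mod 360 = 357°
S and L unchanged.
= HSL(357°, 76%, 11%)


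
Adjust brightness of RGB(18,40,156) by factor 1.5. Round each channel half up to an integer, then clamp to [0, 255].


Multiply each channel by 1.5, round half up, clamp to [0, 255]
R: 18×1.5 = 27
G: 40×1.5 = 60
B: 156×1.5 = 234
= RGB(27, 60, 234)


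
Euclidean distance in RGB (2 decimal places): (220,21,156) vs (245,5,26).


d = √[(R₁-R₂)² + (G₁-G₂)² + (B₁-B₂)²]
d = √[(220-245)² + (21-5)² + (156-26)²]
d = √[625 + 256 + 16900]
d = √17781
d ≈ 133.35


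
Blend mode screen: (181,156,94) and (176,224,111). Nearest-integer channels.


Screen: C = 255 - (255-A)×(255-B)/255, rounded to nearest integer
R: 255 - (255-181)×(255-176)/255 = 255 - 5846/255 ≈ 255 - 22.925 = 232.075 → 232
G: 255 - (255-156)×(255-224)/255 = 255 - 3069/255 ≈ 255 - 12.035 = 242.965 → 243
B: 255 - (255-94)×(255-111)/255 = 255 - 23184/255 ≈ 255 - 90.918 = 164.082 → 164
= RGB(232, 243, 164)


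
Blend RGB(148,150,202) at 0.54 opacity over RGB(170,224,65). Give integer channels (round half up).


C = α×F + (1-α)×B, with 1-α = 0.46
R: 0.54×148 + 0.46×170 = 79.92 + 78.20 = 158.12 → 158
G: 0.54×150 + 0.46×224 = 81.00 + 103.04 = 184.04 → 184
B: 0.54×202 + 0.46×65 = 109.08 + 29.90 = 138.98 → 139
= RGB(158, 184, 139)


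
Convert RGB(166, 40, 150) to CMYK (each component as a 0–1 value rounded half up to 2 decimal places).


R'=166/255≈0.6510, G'=40/255≈0.1569, B'=150/255≈0.5882
K = 1 - max(R',G',B') = 1 - 166/255 = 89/255 = 0.34901… → 0.35
(1-R'-K)/(1-K) simplifies to (max-R)/max with max = 166:
C = (166-166)/166 = 0/166 = 0 → 0.00
M = (166-40)/166 = 126/166 = 0.75903… → 0.76
Y = (166-150)/166 = 16/166 = 0.09638… → 0.10
= CMYK(0.00, 0.76, 0.10, 0.35)


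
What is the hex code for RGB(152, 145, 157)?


R = 152 → 98 (hex)
G = 145 → 91 (hex)
B = 157 → 9D (hex)
Hex = #98919D


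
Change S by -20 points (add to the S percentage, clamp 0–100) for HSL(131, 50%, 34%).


Original S = 50%
Adjustment = -20 percentage points
New S = 50 + (-20) = 30
Clamp to [0, 100] → 30
= HSL(131°, 30%, 34%)


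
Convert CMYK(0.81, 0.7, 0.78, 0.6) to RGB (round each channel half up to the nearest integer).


R = 255 × (1-C) × (1-K) = 255 × 0.19 × 0.40 = 19.38 → 19
G = 255 × (1-M) × (1-K) = 255 × 0.30 × 0.40 = 30.6 → 31
B = 255 × (1-Y) × (1-K) = 255 × 0.22 × 0.40 = 22.44 → 22
= RGB(19, 31, 22)


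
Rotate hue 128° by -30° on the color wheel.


New hue = (H + rotation) mod 360
New hue = (128 -30) mod 360
= 98 mod 360
= 98°


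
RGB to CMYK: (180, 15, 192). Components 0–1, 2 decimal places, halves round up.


R'=180/255≈0.7059, G'=15/255≈0.0588, B'=192/255≈0.7529
K = 1 - max(R',G',B') = 1 - 192/255 = 63/255 = 0.24705… → 0.25
(1-R'-K)/(1-K) simplifies to (max-R)/max with max = 192:
C = (192-180)/192 = 12/192 = 0.0625 → 0.06
M = (192-15)/192 = 177/192 = 0.92187… → 0.92
Y = (192-192)/192 = 0/192 = 0 → 0.00
= CMYK(0.06, 0.92, 0.00, 0.25)


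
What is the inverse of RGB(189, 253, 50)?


Invert: (255-R, 255-G, 255-B)
R: 255-189 = 66
G: 255-253 = 2
B: 255-50 = 205
= RGB(66, 2, 205)


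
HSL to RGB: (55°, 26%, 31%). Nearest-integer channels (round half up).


H=55°, S=0.26, L=0.31
C = (1-|2L-1|)×S = (1-|-0.38|)×0.26 = 0.1612
H' = H/60 = 55/60 ≈ 0.9167; X = C×(1-|H' mod 2 - 1|) ≈ 0.1478
m = L - C/2 = 0.31 - 0.0806 = 0.2294
Sector ⌊H'⌋ = 0 → (R',G',B') = (0.1612, ≈0.1478, 0.0)
RGB = ((R'+m)×255, (G'+m)×255, (B'+m)×255) = (99.603, 96.1775, 58.497)
Round half up → RGB(100, 96, 58)


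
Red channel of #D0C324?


Color: #D0C324
R = D0 = 208
G = C3 = 195
B = 24 = 36
Red = 208


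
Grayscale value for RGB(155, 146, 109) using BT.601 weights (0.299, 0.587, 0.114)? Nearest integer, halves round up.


Gray = 0.299×R + 0.587×G + 0.114×B
Gray = 0.299×155 + 0.587×146 + 0.114×109
Gray = 46.345 + 85.702 + 12.426
Gray = 144.473 → round half up → 144
Gray = 144


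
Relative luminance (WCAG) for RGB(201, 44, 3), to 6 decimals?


Linearize each channel (sRGB transfer function): c = v/255; c_lin = c/12.92 if c ≤ 0.04045, else ((c+0.055)/1.055)^2.4
  R: 201/255 ≈ 0.788235 > 0.04045 → ((0.788235+0.055)/1.055)^2.4 ≈ 0.584078
  G: 44/255 ≈ 0.172549 > 0.04045 → ((0.172549+0.055)/1.055)^2.4 ≈ 0.025187
  B: 3/255 ≈ 0.011765 ≤ 0.04045 → 0.011765/12.92 ≈ 0.000911
R_lin = 0.584078, G_lin = 0.025187, B_lin = 0.000911
L = 0.2126×R + 0.7152×G + 0.0722×B
L = 0.2126×0.584078 + 0.7152×0.025187 + 0.0722×0.000911
L ≈ 0.142254


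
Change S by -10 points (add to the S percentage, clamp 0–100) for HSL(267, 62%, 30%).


Original S = 62%
Adjustment = -10 percentage points
New S = 62 + (-10) = 52
Clamp to [0, 100] → 52
= HSL(267°, 52%, 30%)


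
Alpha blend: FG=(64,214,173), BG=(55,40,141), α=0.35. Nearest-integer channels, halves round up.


C = α×F + (1-α)×B, with 1-α = 0.65
R: 0.35×64 + 0.65×55 = 22.40 + 35.75 = 58.15 → 58
G: 0.35×214 + 0.65×40 = 74.90 + 26.00 = 100.90 → 101
B: 0.35×173 + 0.65×141 = 60.55 + 91.65 = 152.20 → 152
= RGB(58, 101, 152)


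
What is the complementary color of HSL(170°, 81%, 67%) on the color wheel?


Complement = opposite side of color wheel = hue + 180°
H' = (170 + 180) mod 360 = 350°
S and L unchanged.
= HSL(350°, 81%, 67%)


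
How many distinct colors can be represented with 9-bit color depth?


Colors = 2^bits = 2^9
= 512 colors


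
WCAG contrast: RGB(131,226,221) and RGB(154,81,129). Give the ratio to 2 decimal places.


Linearize each sRGB channel c=v/255: c/12.92 if c ≤ 0.04045 else ((c+0.055)/1.055)^2.4
L = 0.2126×R_lin + 0.7152×G_lin + 0.0722×B_lin
Color 1 (131,226,221):
  R=131: 131/255≈0.5137 > 0.04045 → ((0.5137+0.055)/1.055)^2.4 ≈ 0.22697
  G=226: 226/255≈0.8863 > 0.04045 → ((0.8863+0.055)/1.055)^2.4 ≈ 0.76052
  B=221: 221/255≈0.8667 > 0.04045 → ((0.8667+0.055)/1.055)^2.4 ≈ 0.72306
  L1 = 0.2126×0.22697 + 0.7152×0.76052 + 0.0722×0.72306 ≈ 0.64438
Color 2 (154,81,129):
  R=154: 154/255≈0.6039 > 0.04045 → ((0.6039+0.055)/1.055)^2.4 ≈ 0.32314
  G=81: 81/255≈0.3176 > 0.04045 → ((0.3176+0.055)/1.055)^2.4 ≈ 0.08228
  B=129: 129/255≈0.5059 > 0.04045 → ((0.5059+0.055)/1.055)^2.4 ≈ 0.21953
  L2 = 0.2126×0.32314 + 0.7152×0.08228 + 0.0722×0.21953 ≈ 0.14340
Lighter = 0.64438, Darker = 0.14340
Ratio = (L_lighter + 0.05) / (L_darker + 0.05)
Ratio = (0.64438 + 0.05) / (0.14340 + 0.05) = 0.69438 / 0.19340 ≈ 3.5904
Ratio ≈ 3.59:1


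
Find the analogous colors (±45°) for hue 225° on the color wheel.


Base hue: 225°
Left analog: (225 - 45) mod 360 = 180°
Right analog: (225 + 45) mod 360 = 270°
Analogous hues = 180° and 270°


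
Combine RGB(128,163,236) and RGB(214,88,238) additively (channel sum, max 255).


Additive: each channel = min(255, C₁+C₂)
R: 128+214 = 342 → 255
G: 163+88 = 251 → 251
B: 236+238 = 474 → 255
= RGB(255, 251, 255)


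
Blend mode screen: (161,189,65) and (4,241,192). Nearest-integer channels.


Screen: C = 255 - (255-A)×(255-B)/255, rounded to nearest integer
R: 255 - (255-161)×(255-4)/255 = 255 - 23594/255 ≈ 255 - 92.525 = 162.475 → 162
G: 255 - (255-189)×(255-241)/255 = 255 - 924/255 ≈ 255 - 3.624 = 251.376 → 251
B: 255 - (255-65)×(255-192)/255 = 255 - 11970/255 ≈ 255 - 46.941 = 208.059 → 208
= RGB(162, 251, 208)


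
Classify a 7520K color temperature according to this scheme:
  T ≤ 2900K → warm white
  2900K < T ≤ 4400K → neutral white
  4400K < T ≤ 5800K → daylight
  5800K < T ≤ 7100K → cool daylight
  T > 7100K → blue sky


Temperature: 7520K
7520K > 7100K → blue sky
Classification: blue sky


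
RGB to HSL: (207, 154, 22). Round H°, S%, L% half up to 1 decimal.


Normalize: R'=207/255≈0.8118, G'=154/255≈0.6039, B'=22/255≈0.0863
Max=207/255, Min=22/255, Δ=Max-Min=185/255
L = (Max+Min)/2 = (207+22)/510 = 229/510 = 0.44901… → L = 44.9%
L ≤ 0.5 → S = Δ/(Max+Min) = 185/(207+22) = 185/229 = 0.80786… → S = 80.8%
(the 1/255 factors cancel in S and H, so raw channel differences can be used)
Max is R' → H = 60 × (((G-B)/Δ) mod 6) = 60 × (((154-22)/185) mod 6)
  132/185 = 0.7135…
  H = 60 × 0.7135… = 42.810…° → H = 42.8°
= HSL(42.8°, 80.8%, 44.9%)


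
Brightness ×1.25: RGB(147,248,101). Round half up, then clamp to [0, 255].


Multiply each channel by 1.25, round half up, clamp to [0, 255]
R: 147×1.25 = 183.75 → round → 184
G: 248×1.25 = 310 → clamp → 255
B: 101×1.25 = 126.25 → round → 126
= RGB(184, 255, 126)


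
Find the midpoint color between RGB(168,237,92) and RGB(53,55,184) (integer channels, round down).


Midpoint: each channel = ⌊(C₁+C₂)/2⌋
R: ⌊(168+53)/2⌋ = 110
G: ⌊(237+55)/2⌋ = 146
B: ⌊(92+184)/2⌋ = 138
= RGB(110, 146, 138)


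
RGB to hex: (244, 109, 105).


R = 244 → F4 (hex)
G = 109 → 6D (hex)
B = 105 → 69 (hex)
Hex = #F46D69


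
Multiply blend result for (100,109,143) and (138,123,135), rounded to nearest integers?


Multiply: C = A×B/255, rounded to nearest integer
R: 100×138/255 = 13800/255 ≈ 54.118 → 54
G: 109×123/255 = 13407/255 ≈ 52.576 → 53
B: 143×135/255 = 19305/255 ≈ 75.706 → 76
= RGB(54, 53, 76)


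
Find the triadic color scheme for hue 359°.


Triadic: equally spaced at 120° intervals
H1 = 359°
H2 = (359 + 120) mod 360 = 119°
H3 = (359 + 240) mod 360 = 239°
Triadic = 359°, 119°, 239°


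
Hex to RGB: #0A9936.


0A → 10 (R)
99 → 153 (G)
36 → 54 (B)
= RGB(10, 153, 54)


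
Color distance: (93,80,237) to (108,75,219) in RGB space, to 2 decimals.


d = √[(R₁-R₂)² + (G₁-G₂)² + (B₁-B₂)²]
d = √[(93-108)² + (80-75)² + (237-219)²]
d = √[225 + 25 + 324]
d = √574
d ≈ 23.96


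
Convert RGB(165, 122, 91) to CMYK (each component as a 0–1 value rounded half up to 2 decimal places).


R'=165/255≈0.6471, G'=122/255≈0.4784, B'=91/255≈0.3569
K = 1 - max(R',G',B') = 1 - 165/255 = 90/255 = 0.35294… → 0.35
(1-R'-K)/(1-K) simplifies to (max-R)/max with max = 165:
C = (165-165)/165 = 0/165 = 0 → 0.00
M = (165-122)/165 = 43/165 = 0.26060… → 0.26
Y = (165-91)/165 = 74/165 = 0.44848… → 0.45
= CMYK(0.00, 0.26, 0.45, 0.35)


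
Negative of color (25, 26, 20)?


Invert: (255-R, 255-G, 255-B)
R: 255-25 = 230
G: 255-26 = 229
B: 255-20 = 235
= RGB(230, 229, 235)


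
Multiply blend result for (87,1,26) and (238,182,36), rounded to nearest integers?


Multiply: C = A×B/255, rounded to nearest integer
R: 87×238/255 = 20706/255 ≈ 81.200 → 81
G: 1×182/255 = 182/255 ≈ 0.714 → 1
B: 26×36/255 = 936/255 ≈ 3.671 → 4
= RGB(81, 1, 4)


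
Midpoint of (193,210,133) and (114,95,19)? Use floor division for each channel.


Midpoint: each channel = ⌊(C₁+C₂)/2⌋
R: ⌊(193+114)/2⌋ = 153
G: ⌊(210+95)/2⌋ = 152
B: ⌊(133+19)/2⌋ = 76
= RGB(153, 152, 76)


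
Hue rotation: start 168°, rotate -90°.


New hue = (H + rotation) mod 360
New hue = (168 -90) mod 360
= 78 mod 360
= 78°


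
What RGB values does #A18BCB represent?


A1 → 161 (R)
8B → 139 (G)
CB → 203 (B)
= RGB(161, 139, 203)


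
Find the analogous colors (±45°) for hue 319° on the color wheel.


Base hue: 319°
Left analog: (319 - 45) mod 360 = 274°
Right analog: (319 + 45) mod 360 = 4°
Analogous hues = 274° and 4°


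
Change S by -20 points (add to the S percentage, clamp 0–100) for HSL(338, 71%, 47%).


Original S = 71%
Adjustment = -20 percentage points
New S = 71 + (-20) = 51
Clamp to [0, 100] → 51
= HSL(338°, 51%, 47%)


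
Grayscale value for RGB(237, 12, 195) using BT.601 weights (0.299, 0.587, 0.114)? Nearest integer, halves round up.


Gray = 0.299×R + 0.587×G + 0.114×B
Gray = 0.299×237 + 0.587×12 + 0.114×195
Gray = 70.863 + 7.044 + 22.230
Gray = 100.137 → round half up → 100
Gray = 100


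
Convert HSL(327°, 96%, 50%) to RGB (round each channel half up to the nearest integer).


H=327°, S=0.96, L=0.50
C = (1-|2L-1|)×S = (1-|0.00|)×0.96 = 0.96
H' = H/60 = 327/60 ≈ 5.4500; X = C×(1-|H' mod 2 - 1|) = 0.528
m = L - C/2 = 0.50 - 0.48 = 0.02
Sector ⌊H'⌋ = 5 → (R',G',B') = (0.96, 0.0, 0.528)
RGB = ((R'+m)×255, (G'+m)×255, (B'+m)×255) = (249.9, 5.1, 139.74)
Round half up → RGB(250, 5, 140)


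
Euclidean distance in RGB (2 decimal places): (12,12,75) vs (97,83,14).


d = √[(R₁-R₂)² + (G₁-G₂)² + (B₁-B₂)²]
d = √[(12-97)² + (12-83)² + (75-14)²]
d = √[7225 + 5041 + 3721]
d = √15987
d ≈ 126.44


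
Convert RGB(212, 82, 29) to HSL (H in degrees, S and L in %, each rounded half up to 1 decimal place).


Normalize: R'=212/255≈0.8314, G'=82/255≈0.3216, B'=29/255≈0.1137
Max=212/255, Min=29/255, Δ=Max-Min=183/255
L = (Max+Min)/2 = (212+29)/510 = 241/510 = 0.47254… → L = 47.3%
L ≤ 0.5 → S = Δ/(Max+Min) = 183/(212+29) = 183/241 = 0.75933… → S = 75.9%
(the 1/255 factors cancel in S and H, so raw channel differences can be used)
Max is R' → H = 60 × (((G-B)/Δ) mod 6) = 60 × (((82-29)/183) mod 6)
  53/183 = 0.2896…
  H = 60 × 0.2896… = 17.377…° → H = 17.4°
= HSL(17.4°, 75.9%, 47.3%)


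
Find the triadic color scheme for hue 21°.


Triadic: equally spaced at 120° intervals
H1 = 21°
H2 = (21 + 120) mod 360 = 141°
H3 = (21 + 240) mod 360 = 261°
Triadic = 21°, 141°, 261°


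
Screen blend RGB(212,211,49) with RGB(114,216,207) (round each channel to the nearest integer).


Screen: C = 255 - (255-A)×(255-B)/255, rounded to nearest integer
R: 255 - (255-212)×(255-114)/255 = 255 - 6063/255 ≈ 255 - 23.776 = 231.224 → 231
G: 255 - (255-211)×(255-216)/255 = 255 - 1716/255 ≈ 255 - 6.729 = 248.271 → 248
B: 255 - (255-49)×(255-207)/255 = 255 - 9888/255 ≈ 255 - 38.776 = 216.224 → 216
= RGB(231, 248, 216)


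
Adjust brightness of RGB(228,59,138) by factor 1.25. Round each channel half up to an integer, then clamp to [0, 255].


Multiply each channel by 1.25, round half up, clamp to [0, 255]
R: 228×1.25 = 285 → clamp → 255
G: 59×1.25 = 73.75 → round → 74
B: 138×1.25 = 172.5 → round → 173
= RGB(255, 74, 173)


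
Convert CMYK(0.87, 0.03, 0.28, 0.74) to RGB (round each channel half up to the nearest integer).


R = 255 × (1-C) × (1-K) = 255 × 0.13 × 0.26 = 8.619 → 9
G = 255 × (1-M) × (1-K) = 255 × 0.97 × 0.26 = 64.311 → 64
B = 255 × (1-Y) × (1-K) = 255 × 0.72 × 0.26 = 47.736 → 48
= RGB(9, 64, 48)


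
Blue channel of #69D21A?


Color: #69D21A
R = 69 = 105
G = D2 = 210
B = 1A = 26
Blue = 26


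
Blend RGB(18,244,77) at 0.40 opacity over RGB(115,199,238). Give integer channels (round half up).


C = α×F + (1-α)×B, with 1-α = 0.60
R: 0.40×18 + 0.60×115 = 7.20 + 69.00 = 76.20 → 76
G: 0.40×244 + 0.60×199 = 97.60 + 119.40 = 217.00 → 217
B: 0.40×77 + 0.60×238 = 30.80 + 142.80 = 173.60 → 174
= RGB(76, 217, 174)


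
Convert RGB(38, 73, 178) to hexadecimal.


R = 38 → 26 (hex)
G = 73 → 49 (hex)
B = 178 → B2 (hex)
Hex = #2649B2


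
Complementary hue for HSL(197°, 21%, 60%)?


Complement = opposite side of color wheel = hue + 180°
H' = (197 + 180) mod 360 = 17°
S and L unchanged.
= HSL(17°, 21%, 60%)


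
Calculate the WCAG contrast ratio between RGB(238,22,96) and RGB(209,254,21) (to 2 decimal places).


Linearize each sRGB channel c=v/255: c/12.92 if c ≤ 0.04045 else ((c+0.055)/1.055)^2.4
L = 0.2126×R_lin + 0.7152×G_lin + 0.0722×B_lin
Color 1 (238,22,96):
  R=238: 238/255≈0.9333 > 0.04045 → ((0.9333+0.055)/1.055)^2.4 ≈ 0.85499
  G=22: 22/255≈0.0863 > 0.04045 → ((0.0863+0.055)/1.055)^2.4 ≈ 0.00802
  B=96: 96/255≈0.3765 > 0.04045 → ((0.3765+0.055)/1.055)^2.4 ≈ 0.11697
  L1 = 0.2126×0.85499 + 0.7152×0.00802 + 0.0722×0.11697 ≈ 0.19595
Color 2 (209,254,21):
  R=209: 209/255≈0.8196 > 0.04045 → ((0.8196+0.055)/1.055)^2.4 ≈ 0.63760
  G=254: 254/255≈0.9961 > 0.04045 → ((0.9961+0.055)/1.055)^2.4 ≈ 0.99110
  B=21: 21/255≈0.0824 > 0.04045 → ((0.0824+0.055)/1.055)^2.4 ≈ 0.00750
  L2 = 0.2126×0.63760 + 0.7152×0.99110 + 0.0722×0.00750 ≈ 0.84493
Lighter = 0.84493, Darker = 0.19595
Ratio = (L_lighter + 0.05) / (L_darker + 0.05)
Ratio = (0.84493 + 0.05) / (0.19595 + 0.05) = 0.89493 / 0.24595 ≈ 3.6386
Ratio ≈ 3.64:1


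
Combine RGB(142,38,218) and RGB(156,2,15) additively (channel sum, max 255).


Additive: each channel = min(255, C₁+C₂)
R: 142+156 = 298 → 255
G: 38+2 = 40 → 40
B: 218+15 = 233 → 233
= RGB(255, 40, 233)


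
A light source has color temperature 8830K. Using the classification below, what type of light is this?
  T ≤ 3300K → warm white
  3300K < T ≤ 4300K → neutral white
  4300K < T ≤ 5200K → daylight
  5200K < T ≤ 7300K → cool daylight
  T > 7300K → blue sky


Temperature: 8830K
8830K > 7300K → blue sky
Classification: blue sky


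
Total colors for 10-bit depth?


Colors = 2^bits = 2^10
= 1,024 colors


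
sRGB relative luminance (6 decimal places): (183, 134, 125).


Linearize each channel (sRGB transfer function): c = v/255; c_lin = c/12.92 if c ≤ 0.04045, else ((c+0.055)/1.055)^2.4
  R: 183/255 ≈ 0.717647 > 0.04045 → ((0.717647+0.055)/1.055)^2.4 ≈ 0.473531
  G: 134/255 ≈ 0.525490 > 0.04045 → ((0.525490+0.055)/1.055)^2.4 ≈ 0.238398
  B: 125/255 ≈ 0.490196 > 0.04045 → ((0.490196+0.055)/1.055)^2.4 ≈ 0.205079
R_lin = 0.473531, G_lin = 0.238398, B_lin = 0.205079
L = 0.2126×R + 0.7152×G + 0.0722×B
L = 0.2126×0.473531 + 0.7152×0.238398 + 0.0722×0.205079
L ≈ 0.285981


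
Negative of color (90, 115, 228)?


Invert: (255-R, 255-G, 255-B)
R: 255-90 = 165
G: 255-115 = 140
B: 255-228 = 27
= RGB(165, 140, 27)


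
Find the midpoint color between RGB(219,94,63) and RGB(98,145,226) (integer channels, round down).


Midpoint: each channel = ⌊(C₁+C₂)/2⌋
R: ⌊(219+98)/2⌋ = 158
G: ⌊(94+145)/2⌋ = 119
B: ⌊(63+226)/2⌋ = 144
= RGB(158, 119, 144)


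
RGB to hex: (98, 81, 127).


R = 98 → 62 (hex)
G = 81 → 51 (hex)
B = 127 → 7F (hex)
Hex = #62517F


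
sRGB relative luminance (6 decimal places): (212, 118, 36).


Linearize each channel (sRGB transfer function): c = v/255; c_lin = c/12.92 if c ≤ 0.04045, else ((c+0.055)/1.055)^2.4
  R: 212/255 ≈ 0.831373 > 0.04045 → ((0.831373+0.055)/1.055)^2.4 ≈ 0.658375
  G: 118/255 ≈ 0.462745 > 0.04045 → ((0.462745+0.055)/1.055)^2.4 ≈ 0.181164
  B: 36/255 ≈ 0.141176 > 0.04045 → ((0.141176+0.055)/1.055)^2.4 ≈ 0.017642
R_lin = 0.658375, G_lin = 0.181164, B_lin = 0.017642
L = 0.2126×R + 0.7152×G + 0.0722×B
L = 0.2126×0.658375 + 0.7152×0.181164 + 0.0722×0.017642
L ≈ 0.270813


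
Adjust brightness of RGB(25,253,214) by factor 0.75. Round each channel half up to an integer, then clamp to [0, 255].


Multiply each channel by 0.75, round half up, clamp to [0, 255]
R: 25×0.75 = 18.75 → round → 19
G: 253×0.75 = 189.75 → round → 190
B: 214×0.75 = 160.5 → round → 161
= RGB(19, 190, 161)


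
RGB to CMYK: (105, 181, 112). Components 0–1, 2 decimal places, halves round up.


R'=105/255≈0.4118, G'=181/255≈0.7098, B'=112/255≈0.4392
K = 1 - max(R',G',B') = 1 - 181/255 = 74/255 = 0.29019… → 0.29
(1-R'-K)/(1-K) simplifies to (max-R)/max with max = 181:
C = (181-105)/181 = 76/181 = 0.41988… → 0.42
M = (181-181)/181 = 0/181 = 0 → 0.00
Y = (181-112)/181 = 69/181 = 0.38121… → 0.38
= CMYK(0.42, 0.00, 0.38, 0.29)


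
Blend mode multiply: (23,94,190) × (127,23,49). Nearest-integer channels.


Multiply: C = A×B/255, rounded to nearest integer
R: 23×127/255 = 2921/255 ≈ 11.455 → 11
G: 94×23/255 = 2162/255 ≈ 8.478 → 8
B: 190×49/255 = 9310/255 ≈ 36.510 → 37
= RGB(11, 8, 37)


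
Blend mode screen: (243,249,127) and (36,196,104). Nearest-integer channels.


Screen: C = 255 - (255-A)×(255-B)/255, rounded to nearest integer
R: 255 - (255-243)×(255-36)/255 = 255 - 2628/255 ≈ 255 - 10.306 = 244.694 → 245
G: 255 - (255-249)×(255-196)/255 = 255 - 354/255 ≈ 255 - 1.388 = 253.612 → 254
B: 255 - (255-127)×(255-104)/255 = 255 - 19328/255 ≈ 255 - 75.796 = 179.204 → 179
= RGB(245, 254, 179)


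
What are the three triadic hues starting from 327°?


Triadic: equally spaced at 120° intervals
H1 = 327°
H2 = (327 + 120) mod 360 = 87°
H3 = (327 + 240) mod 360 = 207°
Triadic = 327°, 87°, 207°


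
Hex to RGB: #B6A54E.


B6 → 182 (R)
A5 → 165 (G)
4E → 78 (B)
= RGB(182, 165, 78)


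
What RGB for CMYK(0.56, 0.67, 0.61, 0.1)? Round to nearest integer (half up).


R = 255 × (1-C) × (1-K) = 255 × 0.44 × 0.90 = 100.98 → 101
G = 255 × (1-M) × (1-K) = 255 × 0.33 × 0.90 = 75.735 → 76
B = 255 × (1-Y) × (1-K) = 255 × 0.39 × 0.90 = 89.505 → 90
= RGB(101, 76, 90)


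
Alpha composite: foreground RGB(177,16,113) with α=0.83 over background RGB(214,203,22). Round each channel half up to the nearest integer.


C = α×F + (1-α)×B, with 1-α = 0.17
R: 0.83×177 + 0.17×214 = 146.91 + 36.38 = 183.29 → 183
G: 0.83×16 + 0.17×203 = 13.28 + 34.51 = 47.79 → 48
B: 0.83×113 + 0.17×22 = 93.79 + 3.74 = 97.53 → 98
= RGB(183, 48, 98)


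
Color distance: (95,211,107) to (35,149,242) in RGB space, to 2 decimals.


d = √[(R₁-R₂)² + (G₁-G₂)² + (B₁-B₂)²]
d = √[(95-35)² + (211-149)² + (107-242)²]
d = √[3600 + 3844 + 18225]
d = √25669
d ≈ 160.22


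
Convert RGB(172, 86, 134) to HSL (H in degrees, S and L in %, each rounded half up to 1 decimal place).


Normalize: R'=172/255≈0.6745, G'=86/255≈0.3373, B'=134/255≈0.5255
Max=172/255, Min=86/255, Δ=Max-Min=86/255
L = (Max+Min)/2 = (172+86)/510 = 258/510 = 0.50588… → L = 50.6%
L > 0.5 → S = Δ/(2-Max-Min) = 86/(510-172-86) = 86/252 = 0.34126… → S = 34.1%
(the 1/255 factors cancel in S and H, so raw channel differences can be used)
Max is R' → H = 60 × (((G-B)/Δ) mod 6) = 60 × (((86-134)/86) mod 6)
  (-48)/86 = -0.5581…; negative, so add 6 → 5.4418…
  H = 60 × 5.4418… = 326.511…° → H = 326.5°
= HSL(326.5°, 34.1%, 50.6%)


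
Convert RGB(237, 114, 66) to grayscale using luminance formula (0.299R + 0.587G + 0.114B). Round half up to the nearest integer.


Gray = 0.299×R + 0.587×G + 0.114×B
Gray = 0.299×237 + 0.587×114 + 0.114×66
Gray = 70.863 + 66.918 + 7.524
Gray = 145.305 → round half up → 145
Gray = 145


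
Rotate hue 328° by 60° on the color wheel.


New hue = (H + rotation) mod 360
New hue = (328 + 60) mod 360
= 388 mod 360
= 28°


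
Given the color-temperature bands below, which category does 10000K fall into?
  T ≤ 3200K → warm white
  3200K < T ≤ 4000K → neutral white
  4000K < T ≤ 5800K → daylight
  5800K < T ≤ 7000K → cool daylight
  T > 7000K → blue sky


Temperature: 10000K
10000K > 7000K → blue sky
Classification: blue sky


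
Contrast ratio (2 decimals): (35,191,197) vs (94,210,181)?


Linearize each sRGB channel c=v/255: c/12.92 if c ≤ 0.04045 else ((c+0.055)/1.055)^2.4
L = 0.2126×R_lin + 0.7152×G_lin + 0.0722×B_lin
Color 1 (35,191,197):
  R=35: 35/255≈0.1373 > 0.04045 → ((0.1373+0.055)/1.055)^2.4 ≈ 0.01681
  G=191: 191/255≈0.7490 > 0.04045 → ((0.7490+0.055)/1.055)^2.4 ≈ 0.52100
  B=197: 197/255≈0.7725 > 0.04045 → ((0.7725+0.055)/1.055)^2.4 ≈ 0.55834
  L1 = 0.2126×0.01681 + 0.7152×0.52100 + 0.0722×0.55834 ≈ 0.41650
Color 2 (94,210,181):
  R=94: 94/255≈0.3686 > 0.04045 → ((0.3686+0.055)/1.055)^2.4 ≈ 0.11193
  G=210: 210/255≈0.8235 > 0.04045 → ((0.8235+0.055)/1.055)^2.4 ≈ 0.64448
  B=181: 181/255≈0.7098 > 0.04045 → ((0.7098+0.055)/1.055)^2.4 ≈ 0.46208
  L2 = 0.2126×0.11193 + 0.7152×0.64448 + 0.0722×0.46208 ≈ 0.51809
Lighter = 0.51809, Darker = 0.41650
Ratio = (L_lighter + 0.05) / (L_darker + 0.05)
Ratio = (0.51809 + 0.05) / (0.41650 + 0.05) = 0.56809 / 0.46650 ≈ 1.2178
Ratio ≈ 1.22:1


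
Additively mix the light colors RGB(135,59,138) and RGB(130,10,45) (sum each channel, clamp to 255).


Additive: each channel = min(255, C₁+C₂)
R: 135+130 = 265 → 255
G: 59+10 = 69 → 69
B: 138+45 = 183 → 183
= RGB(255, 69, 183)


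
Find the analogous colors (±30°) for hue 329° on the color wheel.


Base hue: 329°
Left analog: (329 - 30) mod 360 = 299°
Right analog: (329 + 30) mod 360 = 359°
Analogous hues = 299° and 359°


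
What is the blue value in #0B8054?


Color: #0B8054
R = 0B = 11
G = 80 = 128
B = 54 = 84
Blue = 84


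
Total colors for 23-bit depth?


Colors = 2^bits = 2^23
= 8,388,608 colors


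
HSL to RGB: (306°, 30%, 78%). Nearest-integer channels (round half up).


H=306°, S=0.30, L=0.78
C = (1-|2L-1|)×S = (1-|0.56|)×0.30 = 0.132
H' = H/60 = 306/60 ≈ 5.1000; X = C×(1-|H' mod 2 - 1|) = 0.1188
m = L - C/2 = 0.78 - 0.066 = 0.714
Sector ⌊H'⌋ = 5 → (R',G',B') = (0.132, 0.0, 0.1188)
RGB = ((R'+m)×255, (G'+m)×255, (B'+m)×255) = (215.73, 182.07, 212.364)
Round half up → RGB(216, 182, 212)


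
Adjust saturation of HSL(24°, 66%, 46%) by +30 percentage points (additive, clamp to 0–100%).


Original S = 66%
Adjustment = +30 percentage points
New S = 66 + (30) = 96
Clamp to [0, 100] → 96
= HSL(24°, 96%, 46%)


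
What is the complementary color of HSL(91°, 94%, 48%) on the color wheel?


Complement = opposite side of color wheel = hue + 180°
H' = (91 + 180) mod 360 = 271°
S and L unchanged.
= HSL(271°, 94%, 48%)


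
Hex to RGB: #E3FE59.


E3 → 227 (R)
FE → 254 (G)
59 → 89 (B)
= RGB(227, 254, 89)


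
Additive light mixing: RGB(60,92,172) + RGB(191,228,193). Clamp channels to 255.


Additive: each channel = min(255, C₁+C₂)
R: 60+191 = 251 → 251
G: 92+228 = 320 → 255
B: 172+193 = 365 → 255
= RGB(251, 255, 255)


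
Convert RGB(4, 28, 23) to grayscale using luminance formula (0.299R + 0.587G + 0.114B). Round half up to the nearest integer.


Gray = 0.299×R + 0.587×G + 0.114×B
Gray = 0.299×4 + 0.587×28 + 0.114×23
Gray = 1.196 + 16.436 + 2.622
Gray = 20.254 → round half up → 20
Gray = 20


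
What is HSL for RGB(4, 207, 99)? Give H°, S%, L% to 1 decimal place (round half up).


Normalize: R'=4/255≈0.0157, G'=207/255≈0.8118, B'=99/255≈0.3882
Max=207/255, Min=4/255, Δ=Max-Min=203/255
L = (Max+Min)/2 = (207+4)/510 = 211/510 = 0.41372… → L = 41.4%
L ≤ 0.5 → S = Δ/(Max+Min) = 203/(207+4) = 203/211 = 0.96208… → S = 96.2%
(the 1/255 factors cancel in S and H, so raw channel differences can be used)
Max is G' → H = 60 × ((B-R)/Δ + 2) = 60 × ((99-4)/203 + 2)
  95/203 + 2 = 0.4679… + 2 = 2.4679…
  H = 60 × 2.4679… = 148.078…° → H = 148.1°
= HSL(148.1°, 96.2%, 41.4%)


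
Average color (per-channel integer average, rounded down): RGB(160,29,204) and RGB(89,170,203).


Midpoint: each channel = ⌊(C₁+C₂)/2⌋
R: ⌊(160+89)/2⌋ = 124
G: ⌊(29+170)/2⌋ = 99
B: ⌊(204+203)/2⌋ = 203
= RGB(124, 99, 203)


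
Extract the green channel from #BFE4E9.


Color: #BFE4E9
R = BF = 191
G = E4 = 228
B = E9 = 233
Green = 228


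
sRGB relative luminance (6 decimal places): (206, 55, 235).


Linearize each channel (sRGB transfer function): c = v/255; c_lin = c/12.92 if c ≤ 0.04045, else ((c+0.055)/1.055)^2.4
  R: 206/255 ≈ 0.807843 > 0.04045 → ((0.807843+0.055)/1.055)^2.4 ≈ 0.617207
  G: 55/255 ≈ 0.215686 > 0.04045 → ((0.215686+0.055)/1.055)^2.4 ≈ 0.038204
  B: 235/255 ≈ 0.921569 > 0.04045 → ((0.921569+0.055)/1.055)^2.4 ≈ 0.830770
R_lin = 0.617207, G_lin = 0.038204, B_lin = 0.830770
L = 0.2126×R + 0.7152×G + 0.0722×B
L = 0.2126×0.617207 + 0.7152×0.038204 + 0.0722×0.830770
L ≈ 0.218523


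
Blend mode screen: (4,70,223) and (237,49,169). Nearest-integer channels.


Screen: C = 255 - (255-A)×(255-B)/255, rounded to nearest integer
R: 255 - (255-4)×(255-237)/255 = 255 - 4518/255 ≈ 255 - 17.718 = 237.282 → 237
G: 255 - (255-70)×(255-49)/255 = 255 - 38110/255 ≈ 255 - 149.451 = 105.549 → 106
B: 255 - (255-223)×(255-169)/255 = 255 - 2752/255 ≈ 255 - 10.792 = 244.208 → 244
= RGB(237, 106, 244)


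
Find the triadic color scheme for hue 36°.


Triadic: equally spaced at 120° intervals
H1 = 36°
H2 = (36 + 120) mod 360 = 156°
H3 = (36 + 240) mod 360 = 276°
Triadic = 36°, 156°, 276°


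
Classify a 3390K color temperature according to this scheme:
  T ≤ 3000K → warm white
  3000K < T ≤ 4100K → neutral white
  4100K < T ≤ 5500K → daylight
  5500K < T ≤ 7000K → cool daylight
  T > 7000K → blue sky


Temperature: 3390K
3000K < 3390K ≤ 4100K → neutral white
Classification: neutral white


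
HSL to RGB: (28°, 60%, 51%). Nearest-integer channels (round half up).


H=28°, S=0.60, L=0.51
C = (1-|2L-1|)×S = (1-|0.02|)×0.60 = 0.588
H' = H/60 = 28/60 ≈ 0.4667; X = C×(1-|H' mod 2 - 1|) = 0.2744
m = L - C/2 = 0.51 - 0.294 = 0.216
Sector ⌊H'⌋ = 0 → (R',G',B') = (0.588, 0.2744, 0.0)
RGB = ((R'+m)×255, (G'+m)×255, (B'+m)×255) = (205.02, 125.052, 55.08)
Round half up → RGB(205, 125, 55)


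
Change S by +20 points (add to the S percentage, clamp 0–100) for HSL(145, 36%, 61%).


Original S = 36%
Adjustment = +20 percentage points
New S = 36 + (20) = 56
Clamp to [0, 100] → 56
= HSL(145°, 56%, 61%)


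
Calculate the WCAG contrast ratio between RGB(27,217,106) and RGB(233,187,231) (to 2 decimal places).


Linearize each sRGB channel c=v/255: c/12.92 if c ≤ 0.04045 else ((c+0.055)/1.055)^2.4
L = 0.2126×R_lin + 0.7152×G_lin + 0.0722×B_lin
Color 1 (27,217,106):
  R=27: 27/255≈0.1059 > 0.04045 → ((0.1059+0.055)/1.055)^2.4 ≈ 0.01096
  G=217: 217/255≈0.8510 > 0.04045 → ((0.8510+0.055)/1.055)^2.4 ≈ 0.69387
  B=106: 106/255≈0.4157 > 0.04045 → ((0.4157+0.055)/1.055)^2.4 ≈ 0.14413
  L1 = 0.2126×0.01096 + 0.7152×0.69387 + 0.0722×0.14413 ≈ 0.50899
Color 2 (233,187,231):
  R=233: 233/255≈0.9137 > 0.04045 → ((0.9137+0.055)/1.055)^2.4 ≈ 0.81485
  G=187: 187/255≈0.7333 > 0.04045 → ((0.7333+0.055)/1.055)^2.4 ≈ 0.49693
  B=231: 231/255≈0.9059 > 0.04045 → ((0.9059+0.055)/1.055)^2.4 ≈ 0.79910
  L2 = 0.2126×0.81485 + 0.7152×0.49693 + 0.0722×0.79910 ≈ 0.58634
Lighter = 0.58634, Darker = 0.50899
Ratio = (L_lighter + 0.05) / (L_darker + 0.05)
Ratio = (0.58634 + 0.05) / (0.50899 + 0.05) = 0.63634 / 0.55899 ≈ 1.1384
Ratio ≈ 1.14:1
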